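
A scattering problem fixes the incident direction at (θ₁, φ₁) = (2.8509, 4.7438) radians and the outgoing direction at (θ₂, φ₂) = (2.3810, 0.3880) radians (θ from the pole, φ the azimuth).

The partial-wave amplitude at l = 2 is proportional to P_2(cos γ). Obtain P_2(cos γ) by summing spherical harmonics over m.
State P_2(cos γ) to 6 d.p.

Expand P_2 via completeness: Σ_{m} conj(Y_{2,m}) at Ω₁ times Y_{2,m} at Ω₂ —
  m=-2: -0.03167 - 0.00199j × 0.13101 - 0.12857j = -0.00441 + 0.00381j  (running Σ = -0.00441 + 0.00381j)
  m=-1: -0.00666 + 0.21203j × -0.35712 + 0.14596j = -0.02857 - 0.07669j  (running Σ = -0.03297 - 0.07288j)
  m=0: 0.55306 + 0.00000j × 0.18116 + 0.00000j = 0.10019 + 0.00000j  (running Σ = 0.06722 - 0.07288j)
  m=1: 0.00666 + 0.21203j × 0.35712 + 0.14596j = -0.02857 + 0.07669j  (running Σ = 0.03865 + 0.00381j)
  m=2: -0.03167 + 0.00199j × 0.13101 + 0.12857j = -0.00441 - 0.00381j  (running Σ = 0.03424 + 0.00000j)
Accumulated sum 0.03424 + 0.00000j; after 4π/(2l+1) scaling, 0.08606 + 0.00000j ⇒ P_2 = 0.086057

0.086057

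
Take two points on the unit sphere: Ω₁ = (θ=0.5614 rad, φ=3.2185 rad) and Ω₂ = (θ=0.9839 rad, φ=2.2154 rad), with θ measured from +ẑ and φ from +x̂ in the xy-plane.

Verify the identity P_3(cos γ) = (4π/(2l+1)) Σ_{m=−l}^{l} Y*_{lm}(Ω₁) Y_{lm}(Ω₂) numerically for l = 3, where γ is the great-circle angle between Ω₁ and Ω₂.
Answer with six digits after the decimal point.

Term-by-term m-sum for l=3 (normalisation 4π/7 = 1.795196):
  m=-3: (-0.061285, -0.014396) × (0.225170, -0.085530) = (-0.015031, 0.002000)  (running Σ = (-0.015031, 0.002000))
  m=-2: (0.242298, 0.037566) × (-0.109039, 0.376938) = (-0.040580, 0.087235)  (running Σ = (-0.055611, 0.089235))
  m=-1: (-0.443080, -0.034143) × (-0.086243, -0.114726) = (0.034295, 0.053778)  (running Σ = (-0.021315, 0.143013))
  m=0: (0.184137, -0.000000) × (-0.303092, 0.000000) = (-0.055811, 0.000000)  (running Σ = (-0.077126, 0.143013))
  m=1: (0.443080, -0.034143) × (0.086243, -0.114726) = (0.034295, -0.053778)  (running Σ = (-0.042831, 0.089235))
  m=2: (0.242298, -0.037566) × (-0.109039, -0.376938) = (-0.040580, -0.087235)  (running Σ = (-0.083411, 0.002000))
  m=3: (0.061285, -0.014396) × (-0.225170, -0.085530) = (-0.015031, -0.002000)  (running Σ = (-0.098441, 0.000000))
Σ over m = (-0.098441, 0.000000); ×(4π/7) → (-0.176721, 0.000000). Real part: -0.176721

-0.176721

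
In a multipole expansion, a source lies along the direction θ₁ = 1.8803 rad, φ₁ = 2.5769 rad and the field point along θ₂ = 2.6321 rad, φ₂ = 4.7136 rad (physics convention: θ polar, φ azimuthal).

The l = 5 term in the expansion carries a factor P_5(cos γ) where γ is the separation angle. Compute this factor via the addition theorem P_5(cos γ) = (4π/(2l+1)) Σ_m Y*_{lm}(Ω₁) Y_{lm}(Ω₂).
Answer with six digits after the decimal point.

0.031485

Summing Y*_{l m}(θ₁,φ₁)·Y_{l m}(θ₂,φ₂) over m ∈ [−5, 5]; prefactor 4π/(2·5+1) = 1.142397:
  m=-5: (0.345601, 0.113811) × (0.000078, 0.012810) = (-0.001431, 0.004436)  (running Σ = (-0.001431, 0.004436))
  m=-4: (0.233636, 0.284251) × (-0.072507, 0.000351) = (-0.017040, -0.020528)  (running Σ = (-0.018471, -0.016092))
  m=-3: (-0.006067, -0.048964) × (-0.000854, -0.235168) = (-0.011510, 0.001469)  (running Σ = (-0.029981, -0.014624))
  m=-2: (0.144388, -0.305579) × (0.452735, -0.001097) = (0.065034, -0.138505)  (running Σ = (0.035054, -0.153128))
  m=-1: (0.030428, -0.019276) × (0.000478, 0.394842) = (0.007626, 0.012005)  (running Σ = (0.042679, -0.141123))
  m=0: (-0.322308, -0.000000) × (0.179326, 0.000000) = (-0.057798, -0.000000)  (running Σ = (-0.015119, -0.141123))
  m=1: (-0.030428, -0.019276) × (-0.000478, 0.394842) = (0.007626, -0.012005)  (running Σ = (-0.007493, -0.153128))
  m=2: (0.144388, 0.305579) × (0.452735, 0.001097) = (0.065034, 0.138505)  (running Σ = (0.057541, -0.014624))
  m=3: (0.006067, -0.048964) × (0.000854, -0.235168) = (-0.011510, -0.001469)  (running Σ = (0.046031, -0.016092))
  m=4: (0.233636, -0.284251) × (-0.072507, -0.000351) = (-0.017040, 0.020528)  (running Σ = (0.028991, 0.004436))
  m=5: (-0.345601, 0.113811) × (-0.000078, 0.012810) = (-0.001431, -0.004436)  (running Σ = (0.027560, 0.000000))
Total Σ_m = (0.027560, 0.000000). Multiply by 1.142397: (0.031485, 0.000000). P_5(cos γ) = 0.031485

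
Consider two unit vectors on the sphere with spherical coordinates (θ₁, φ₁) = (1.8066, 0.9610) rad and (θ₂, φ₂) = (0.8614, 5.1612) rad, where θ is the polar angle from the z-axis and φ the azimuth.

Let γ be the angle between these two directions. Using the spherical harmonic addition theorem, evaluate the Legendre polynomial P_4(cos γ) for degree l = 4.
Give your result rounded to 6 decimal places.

Addition theorem: P_4(cos γ) = (4π/9) Σ_m Y*_{lm}(Ω₁) Y_{lm}(Ω₂), m = −4…4:
  m=-4: (-0.301914, -0.255544) × (-0.032645, -0.142995) = (-0.026685, 0.051514)  (running Σ = (-0.026685, 0.051514))
  m=-3: (0.259872, -0.068740) × (-0.347219, -0.079237) = (-0.095679, 0.003276)  (running Σ = (-0.122365, 0.054791))
  m=-2: (0.067234, -0.183503) × (-0.236548, 0.296637) = (0.038529, 0.063351)  (running Σ = (-0.083835, 0.118142))
  m=-1: (0.161123, 0.230632) × (-0.003040, -0.006313) = (0.000966, -0.001718)  (running Σ = (-0.082869, 0.116424))
  m=0: (0.155172, -0.000000) × (-0.362625, 0.000000) = (-0.056269, 0.000000)  (running Σ = (-0.139139, 0.116424))
  m=1: (-0.161123, 0.230632) × (0.003040, -0.006313) = (0.000966, 0.001718)  (running Σ = (-0.138172, 0.118142))
  m=2: (0.067234, 0.183503) × (-0.236548, -0.296637) = (0.038529, -0.063351)  (running Σ = (-0.099643, 0.054791))
  m=3: (-0.259872, -0.068740) × (0.347219, -0.079237) = (-0.095679, -0.003276)  (running Σ = (-0.195322, 0.051514))
  m=4: (-0.301914, 0.255544) × (-0.032645, 0.142995) = (-0.026685, -0.051514)  (running Σ = (-0.222008, -0.000000))
Accumulated sum (-0.222008, -0.000000); after 4π/(2l+1) scaling, (-0.309981, -0.000000) ⇒ P_4 = -0.309981

-0.309981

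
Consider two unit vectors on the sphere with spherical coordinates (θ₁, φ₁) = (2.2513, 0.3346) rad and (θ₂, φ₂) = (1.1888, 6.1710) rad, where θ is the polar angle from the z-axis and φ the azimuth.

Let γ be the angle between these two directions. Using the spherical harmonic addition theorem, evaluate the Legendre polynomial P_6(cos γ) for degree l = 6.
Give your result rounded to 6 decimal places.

Summing Y*_{l m}(θ₁,φ₁)·Y_{l m}(θ₂,φ₂) over m ∈ [−6, 6]; prefactor 4π/(2·6+1) = 0.966644:
  m=-6: (-0.045060, 0.096513) × (0.241121, 0.192254) = (-0.029420, 0.014608)  (running Σ = (-0.029420, 0.014608))
  m=-5: (0.030473, -0.297125) × (0.363394, 0.228299) = (0.078907, -0.101017)  (running Σ = (0.049487, -0.086408))
  m=-4: (0.100603, 0.425074) × (0.125970, 0.060655) = (-0.013110, 0.059649)  (running Σ = (0.036377, -0.026760))
  m=-3: (-0.140017, -0.219897) × (-0.269456, -0.094274) = (0.016998, 0.072452)  (running Σ = (0.053375, 0.045693))
  m=-2: (-0.147240, -0.116460) × (-0.236239, -0.053913) = (0.028505, 0.035451)  (running Σ = (0.081881, 0.081144))
  m=-1: (0.324379, 0.112778) × (0.207941, 0.023426) = (0.064810, 0.031050)  (running Σ = (0.146690, 0.112194))
  m=0: (0.097413, -0.000000) × (0.262416, 0.000000) = (0.025563, 0.000000)  (running Σ = (0.172253, 0.112194))
  m=1: (-0.324379, 0.112778) × (-0.207941, 0.023426) = (0.064810, -0.031050)  (running Σ = (0.237063, 0.081144))
  m=2: (-0.147240, 0.116460) × (-0.236239, 0.053913) = (0.028505, -0.035451)  (running Σ = (0.265568, 0.045693))
  m=3: (0.140017, -0.219897) × (0.269456, -0.094274) = (0.016998, -0.072452)  (running Σ = (0.282566, -0.026760))
  m=4: (0.100603, -0.425074) × (0.125970, -0.060655) = (-0.013110, -0.059649)  (running Σ = (0.269456, -0.086408))
  m=5: (-0.030473, -0.297125) × (-0.363394, 0.228299) = (0.078907, 0.101017)  (running Σ = (0.348364, 0.014608))
  m=6: (-0.045060, -0.096513) × (0.241121, -0.192254) = (-0.029420, -0.014608)  (running Σ = (0.318944, 0.000000))
Total Σ_m = (0.318944, 0.000000). Multiply by 0.966644: (0.308305, 0.000000). P_6(cos γ) = 0.308305

0.308305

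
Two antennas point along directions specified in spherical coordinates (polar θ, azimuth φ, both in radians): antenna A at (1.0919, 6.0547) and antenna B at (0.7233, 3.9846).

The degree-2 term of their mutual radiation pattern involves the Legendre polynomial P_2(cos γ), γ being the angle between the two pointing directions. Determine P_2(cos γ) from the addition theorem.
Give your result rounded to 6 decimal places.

-0.493823

Summing Y*_{l m}(θ₁,φ₁)·Y_{l m}(θ₂,φ₂) over m ∈ [−2, 2]; prefactor 4π/(2·2+1) = 2.513274:
  term(m=-2) = -0.02788 - 0.04328j   from Y*(Ω₁)=0.27304 - 0.13425j, Y(Ω₂)=-0.01945 - 0.16809j
  term(m=-1) = -0.05798 + 0.10632j   from Y*(Ω₁)=0.30773 - 0.07156j, Y(Ω₂)=-0.25498 + 0.28619j
  term(m=+0) = -0.02476 + 0.00000j   from Y*(Ω₁)=-0.11448 + 0.00000j, Y(Ω₂)=0.21630 + 0.00000j
  term(m=+1) = -0.05798 - 0.10632j   from Y*(Ω₁)=-0.30773 - 0.07156j, Y(Ω₂)=0.25498 + 0.28619j
  term(m=+2) = -0.02788 + 0.04328j   from Y*(Ω₁)=0.27304 + 0.13425j, Y(Ω₂)=-0.01945 + 0.16809j
Total Σ_m = -0.19649 + 0.00000j. Multiply by 2.513274: -0.49382 + 0.00000j. P_2(cos γ) = -0.493823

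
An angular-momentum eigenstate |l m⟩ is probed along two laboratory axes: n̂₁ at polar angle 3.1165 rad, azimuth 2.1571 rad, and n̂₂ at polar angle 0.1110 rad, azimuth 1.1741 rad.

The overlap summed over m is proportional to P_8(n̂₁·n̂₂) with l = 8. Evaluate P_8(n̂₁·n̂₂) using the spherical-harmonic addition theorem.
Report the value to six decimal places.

0.731321

Summing Y*_{l m}(θ₁,φ₁)·Y_{l m}(θ₂,φ₂) over m ∈ [−8, 8]; prefactor 4π/(2·8+1) = 0.739198:
  term(m=-8) = -0.000000+0.000000i   from Y*(Ω₁)=-0.000000-0.000000i, Y(Ω₂)=-0.000000-0.000000i
  term(m=-7) = -0.000000-0.000000i   from Y*(Ω₁)=+0.000000-0.000000i, Y(Ω₂)=-0.000000-0.000000i
  term(m=-6) = +0.000000-0.000000i   from Y*(Ω₁)=+0.000000+0.000000i, Y(Ω₂)=+0.000007-0.000007i
  term(m=-5) = -0.000000+0.000000i   from Y*(Ω₁)=+0.000000+0.000000i, Y(Ω₂)=+0.000146+0.000064i
  term(m=-4) = -0.000000-0.000000i   from Y*(Ω₁)=-0.000004+0.000004i, Y(Ω₂)=-0.000032+0.001973i
  term(m=-3) = +0.000004-0.000001i   from Y*(Ω₁)=-0.000216-0.000041i, Y(Ω₂)=-0.016835+0.006738i
  term(m=-2) = -0.000295+0.000707i   from Y*(Ω₁)=-0.002511-0.005968i, Y(Ω₂)=-0.082960-0.084297i
  term(m=-1) = -0.033437-0.050178i   from Y*(Ω₁)=+0.068126-0.102566i, Y(Ω₂)=+0.189212-0.451684i
  term(m=+0) = +1.056799+0.000000i   from Y*(Ω₁)=+1.149961-0.000000i, Y(Ω₂)=+0.918987+0.000000i
  term(m=+1) = -0.033437+0.050178i   from Y*(Ω₁)=-0.068126-0.102566i, Y(Ω₂)=-0.189212-0.451684i
  term(m=+2) = -0.000295-0.000707i   from Y*(Ω₁)=-0.002511+0.005968i, Y(Ω₂)=-0.082960+0.084297i
  term(m=+3) = +0.000004+0.000001i   from Y*(Ω₁)=+0.000216-0.000041i, Y(Ω₂)=+0.016835+0.006738i
  term(m=+4) = -0.000000+0.000000i   from Y*(Ω₁)=-0.000004-0.000004i, Y(Ω₂)=-0.000032-0.001973i
  term(m=+5) = -0.000000-0.000000i   from Y*(Ω₁)=-0.000000+0.000000i, Y(Ω₂)=-0.000146+0.000064i
  term(m=+6) = +0.000000+0.000000i   from Y*(Ω₁)=+0.000000-0.000000i, Y(Ω₂)=+0.000007+0.000007i
  term(m=+7) = -0.000000+0.000000i   from Y*(Ω₁)=-0.000000-0.000000i, Y(Ω₂)=+0.000000-0.000000i
  term(m=+8) = -0.000000-0.000000i   from Y*(Ω₁)=-0.000000+0.000000i, Y(Ω₂)=-0.000000+0.000000i
Accumulated sum +0.989343+0.000000i; after 4π/(2l+1) scaling, +0.731321+0.000000i ⇒ P_8 = 0.731321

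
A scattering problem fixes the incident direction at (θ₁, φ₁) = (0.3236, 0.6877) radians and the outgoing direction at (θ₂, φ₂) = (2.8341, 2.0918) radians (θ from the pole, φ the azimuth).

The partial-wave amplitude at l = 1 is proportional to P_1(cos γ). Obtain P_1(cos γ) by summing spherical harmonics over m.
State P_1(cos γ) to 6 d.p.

-0.887658

Expand P_1 via completeness: Σ_{m} conj(Y_{1,m}) at Ω₁ times Y_{1,m} at Ω₂ —
  m=-1: +0.084890+0.069735i × -0.052050-0.090696i = +0.001906-0.011329i  (running Σ = +0.001906-0.011329i)
  m=0: +0.463242-0.000000i × -0.465685+0.000000i = -0.215725+0.000000i  (running Σ = -0.213819-0.011329i)
  m=1: -0.084890+0.069735i × +0.052050-0.090696i = +0.001906+0.011329i  (running Σ = -0.211913+0.000000i)
Accumulated sum -0.211913+0.000000i; after 4π/(2l+1) scaling, -0.887658+0.000000i ⇒ P_1 = -0.887658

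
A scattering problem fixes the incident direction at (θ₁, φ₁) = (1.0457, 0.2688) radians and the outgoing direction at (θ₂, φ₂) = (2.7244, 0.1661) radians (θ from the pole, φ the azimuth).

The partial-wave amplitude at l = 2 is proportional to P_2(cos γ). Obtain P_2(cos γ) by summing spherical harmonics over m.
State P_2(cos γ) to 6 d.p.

Summing Y*_{l m}(θ₁,φ₁)·Y_{l m}(θ₂,φ₂) over m ∈ [−2, 2]; prefactor 4π/(2·2+1) = 2.513274:
  m=-2: Y*=(0.248409, 0.148095)  Y=(0.059952, -0.020683)  product (0.017956, 0.003741)
  m=-1: Y*=(0.323067, 0.088994)  Y=(-0.282246, 0.047317)  product (-0.095395, -0.009832)
  m=+0: Y*=(-0.077620, -0.000000)  Y=(0.475437, 0.000000)  product (-0.036903, -0.000000)
  m=+1: Y*=(-0.323067, 0.088994)  Y=(0.282246, 0.047317)  product (-0.095395, 0.009832)
  m=+2: Y*=(0.248409, -0.148095)  Y=(0.059952, 0.020683)  product (0.017956, -0.003741)
Accumulated sum (-0.191782, 0.000000); after 4π/(2l+1) scaling, (-0.482001, 0.000000) ⇒ P_2 = -0.482001

-0.482001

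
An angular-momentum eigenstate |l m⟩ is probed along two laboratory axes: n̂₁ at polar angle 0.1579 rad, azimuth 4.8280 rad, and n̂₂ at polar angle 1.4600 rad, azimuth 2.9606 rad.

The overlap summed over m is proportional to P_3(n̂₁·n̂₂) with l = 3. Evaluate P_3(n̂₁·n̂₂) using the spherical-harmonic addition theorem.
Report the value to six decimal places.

Expand P_3 via completeness: Σ_{m} conj(Y_{3,m}) at Ω₁ times Y_{3,m} at Ω₂ —
  term(m=-3) = +0.000516-0.000418i   from Y*(Ω₁)=-0.000551+0.001526i, Y(Ω₂)=-0.350685-0.211633i
  term(m=-2) = -0.002310-0.001557i   from Y*(Ω₁)=-0.024291-0.005719i, Y(Ω₂)=+0.104386+0.039528i
  term(m=-1) = +0.017363-0.056811i   from Y*(Ω₁)=+0.022724-0.195676i, Y(Ω₂)=+0.296638+0.054283i
  term(m=+0) = -0.083855+0.000000i   from Y*(Ω₁)=+0.691506-0.000000i, Y(Ω₂)=-0.121264+0.000000i
  term(m=+1) = +0.017363+0.056811i   from Y*(Ω₁)=-0.022724-0.195676i, Y(Ω₂)=-0.296638+0.054283i
  term(m=+2) = -0.002310+0.001557i   from Y*(Ω₁)=-0.024291+0.005719i, Y(Ω₂)=+0.104386-0.039528i
  term(m=+3) = +0.000516+0.000418i   from Y*(Ω₁)=+0.000551+0.001526i, Y(Ω₂)=+0.350685-0.211633i
Accumulated sum -0.052716-0.000000i; after 4π/(2l+1) scaling, -0.094636-0.000000i ⇒ P_3 = -0.094636

-0.094636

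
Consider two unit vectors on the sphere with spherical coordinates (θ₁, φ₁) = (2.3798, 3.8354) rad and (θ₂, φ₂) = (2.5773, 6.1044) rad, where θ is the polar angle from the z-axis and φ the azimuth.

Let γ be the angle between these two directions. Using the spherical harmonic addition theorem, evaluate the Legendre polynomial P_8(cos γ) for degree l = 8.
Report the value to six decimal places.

-0.281738

Addition theorem: P_8(cos γ) = (4π/17) Σ_m Y*_{lm}(Ω₁) Y_{lm}(Ω₂), m = −8…8:
  term(m=-8) = (0.000070, 0.000059)   from Y*(Ω₁)=(0.019736, -0.017759), Y(Ω₂)=(0.000483, 0.003416)
  term(m=-7) = (-0.002390, 0.000423)   from Y*(Ω₁)=(0.016006, -0.110180), Y(Ω₂)=(-0.006844, -0.020701)
  term(m=-6) = (0.011920, -0.020667)   from Y*(Ω₁)=(-0.145698, -0.237882), Y(Ω₂)=(0.040860, 0.075136)
  term(m=-5) = (0.035502, 0.097432)   from Y*(Ω₁)=(-0.423635, -0.143897), Y(Ω₂)=(-0.145175, -0.180679)
  term(m=-4) = (-0.161897, -0.058873)   from Y*(Ω₁)=(-0.373217, 0.143198), Y(Ω₂)=(0.325365, 0.282582)
  term(m=-3) = (0.006883, -0.003976)   from Y*(Ω₁)=(-0.007971, 0.014229), Y(Ω₂)=(-0.418971, -0.249073)
  term(m=-2) = (0.010093, -0.057286)   from Y*(Ω₁)=(-0.067128, -0.362349), Y(Ω₂)=(0.147863, 0.055246)
  term(m=-1) = (-0.045644, -0.054388)   from Y*(Ω₁)=(-0.154179, -0.128239), Y(Ω₂)=(0.348413, 0.062963)
  term(m=+0) = (-0.090215, 0.000000)   from Y*(Ω₁)=(0.313807, -0.000000), Y(Ω₂)=(-0.287486, 0.000000)
  term(m=+1) = (-0.045644, 0.054388)   from Y*(Ω₁)=(0.154179, -0.128239), Y(Ω₂)=(-0.348413, 0.062963)
  term(m=+2) = (0.010093, 0.057286)   from Y*(Ω₁)=(-0.067128, 0.362349), Y(Ω₂)=(0.147863, -0.055246)
  term(m=+3) = (0.006883, 0.003976)   from Y*(Ω₁)=(0.007971, 0.014229), Y(Ω₂)=(0.418971, -0.249073)
  term(m=+4) = (-0.161897, 0.058873)   from Y*(Ω₁)=(-0.373217, -0.143198), Y(Ω₂)=(0.325365, -0.282582)
  term(m=+5) = (0.035502, -0.097432)   from Y*(Ω₁)=(0.423635, -0.143897), Y(Ω₂)=(0.145175, -0.180679)
  term(m=+6) = (0.011920, 0.020667)   from Y*(Ω₁)=(-0.145698, 0.237882), Y(Ω₂)=(0.040860, -0.075136)
  term(m=+7) = (-0.002390, -0.000423)   from Y*(Ω₁)=(-0.016006, -0.110180), Y(Ω₂)=(0.006844, -0.020701)
  term(m=+8) = (0.000070, -0.000059)   from Y*(Ω₁)=(0.019736, 0.017759), Y(Ω₂)=(0.000483, -0.003416)
Total Σ_m = (-0.381140, 0.000000). Multiply by 0.739198: (-0.281738, 0.000000). P_8(cos γ) = -0.281738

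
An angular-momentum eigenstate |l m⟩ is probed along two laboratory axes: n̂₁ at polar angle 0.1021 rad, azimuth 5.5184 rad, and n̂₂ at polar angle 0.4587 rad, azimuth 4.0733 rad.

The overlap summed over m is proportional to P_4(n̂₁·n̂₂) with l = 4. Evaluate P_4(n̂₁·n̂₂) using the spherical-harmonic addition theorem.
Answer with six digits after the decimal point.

Summing Y*_{l m}(θ₁,φ₁)·Y_{l m}(θ₂,φ₂) over m ∈ [−4, 4]; prefactor 4π/(2·4+1) = 1.396263:
  m=-4: (-0.000048, -0.000004) × (-0.014179, 0.009396) = (0.000001, -0.000000)  (running Σ = (0.000001, -0.000000))
  m=-3: (-0.000873, -0.000988) × (0.091637, 0.033084) = (-0.000047, -0.000119)  (running Σ = (-0.000047, -0.000120))
  m=-2: (0.000849, -0.020580) × (-0.087549, -0.290602) = (-0.006055, 0.001555)  (running Σ = (-0.006102, 0.001435))
  m=-1: (0.135923, -0.130432) × (-0.294367, 0.396119) = (0.011655, 0.092236)  (running Σ = (0.005554, 0.093672))
  m=0: (0.802727, -0.000000) × (0.159003, 0.000000) = (0.127636, 0.000000)  (running Σ = (0.133190, 0.093672))
  m=1: (-0.135923, -0.130432) × (0.294367, 0.396119) = (0.011655, -0.092236)  (running Σ = (0.144845, 0.001435))
  m=2: (0.000849, 0.020580) × (-0.087549, 0.290602) = (-0.006055, -0.001555)  (running Σ = (0.138790, -0.000120))
  m=3: (0.000873, -0.000988) × (-0.091637, 0.033084) = (-0.000047, 0.000119)  (running Σ = (0.138743, -0.000000))
  m=4: (-0.000048, 0.000004) × (-0.014179, -0.009396) = (0.000001, 0.000000)  (running Σ = (0.138743, 0.000000))
Accumulated sum (0.138743, 0.000000); after 4π/(2l+1) scaling, (0.193722, 0.000000) ⇒ P_4 = 0.193722

0.193722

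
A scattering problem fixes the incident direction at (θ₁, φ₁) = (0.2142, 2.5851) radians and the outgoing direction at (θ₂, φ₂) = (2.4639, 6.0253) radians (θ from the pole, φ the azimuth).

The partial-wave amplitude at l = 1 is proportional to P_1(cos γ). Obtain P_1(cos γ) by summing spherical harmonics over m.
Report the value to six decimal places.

-0.888599

Term-by-term m-sum for l=1 (normalisation 4π/3 = 4.188790):
  term(m=-1) = -0.01520 + 0.00468j   from Y*(Ω₁)=-0.06236 + 0.03879j, Y(Ω₂)=0.20946 + 0.05525j
  term(m=+0) = -0.18173 + 0.00000j   from Y*(Ω₁)=0.47744 + 0.00000j, Y(Ω₂)=-0.38063 + 0.00000j
  term(m=+1) = -0.01520 - 0.00468j   from Y*(Ω₁)=0.06236 + 0.03879j, Y(Ω₂)=-0.20946 + 0.05525j
Σ over m = -0.21214 + 0.00000j; ×(4π/3) → -0.88860 + 0.00000j. Real part: -0.888599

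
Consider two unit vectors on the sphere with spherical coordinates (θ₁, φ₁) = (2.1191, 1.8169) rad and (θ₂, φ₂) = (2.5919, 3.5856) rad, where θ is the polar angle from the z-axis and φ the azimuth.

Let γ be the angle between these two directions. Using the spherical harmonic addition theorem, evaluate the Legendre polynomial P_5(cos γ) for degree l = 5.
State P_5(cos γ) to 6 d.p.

0.317092

Addition theorem: P_5(cos γ) = (4π/11) Σ_m Y*_{lm}(Ω₁) Y_{lm}(Ω₂), m = −5…5:
  m=-5: -0.19806 + 0.07012j × 0.01092 + 0.01439j = -0.00317 - 0.00208j  (running Σ = -0.00317 - 0.00208j)
  m=-4: -0.22455 - 0.33801j × 0.01900 + 0.09127j = 0.02658 - 0.02692j  (running Σ = 0.02341 - 0.02900j)
  m=-3: 0.20915 - 0.22983j × -0.06467 + 0.26569j = 0.04754 + 0.07043j  (running Σ = 0.07095 + 0.04143j)
  m=-2: -0.10485 - 0.05623j × -0.29395 + 0.36144j = 0.05114 - 0.02137j  (running Σ = 0.12209 + 0.02006j)
  m=-1: 0.08347 - 0.33231j × -0.29046 + 0.13817j = 0.02167 + 0.10805j  (running Σ = 0.14376 + 0.12812j)
  m=0: -0.03853 + 0.00000j × 0.25839 + 0.00000j = -0.00996 + 0.00000j  (running Σ = 0.13381 + 0.12812j)
  m=1: -0.08347 - 0.33231j × 0.29046 + 0.13817j = 0.02167 - 0.10805j  (running Σ = 0.15547 + 0.02006j)
  m=2: -0.10485 + 0.05623j × -0.29395 - 0.36144j = 0.05114 + 0.02137j  (running Σ = 0.20662 + 0.04143j)
  m=3: -0.20915 - 0.22983j × 0.06467 + 0.26569j = 0.04754 - 0.07043j  (running Σ = 0.25416 - 0.02900j)
  m=4: -0.22455 + 0.33801j × 0.01900 - 0.09127j = 0.02658 + 0.02692j  (running Σ = 0.28074 - 0.00208j)
  m=5: 0.19806 + 0.07012j × -0.01092 + 0.01439j = -0.00317 + 0.00208j  (running Σ = 0.27757 + 0.00000j)
Accumulated sum 0.27757 + 0.00000j; after 4π/(2l+1) scaling, 0.31709 + 0.00000j ⇒ P_5 = 0.317092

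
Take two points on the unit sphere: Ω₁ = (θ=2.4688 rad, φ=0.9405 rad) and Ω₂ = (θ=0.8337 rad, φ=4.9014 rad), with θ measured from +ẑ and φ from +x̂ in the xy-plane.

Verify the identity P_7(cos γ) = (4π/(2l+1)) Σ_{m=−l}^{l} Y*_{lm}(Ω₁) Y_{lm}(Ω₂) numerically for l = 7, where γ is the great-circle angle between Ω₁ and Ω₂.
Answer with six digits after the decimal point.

Expand P_7 via completeness: Σ_{m} conj(Y_{7,m}) at Ω₁ times Y_{7,m} at Ω₂ —
  [-7]  conj(Y_{7,-7})(Ω₁) = (0.017433, 0.005399) ; Y_{7,-7}(Ω₂) = (-0.059143, -0.014958) ; Δ = (-0.000950, -0.000580)
  [-6]  conj(Y_{7,-6})(Ω₁) = (-0.068729, 0.051191) ; Y_{7,-6}(Ω₂) = (-0.087645, 0.187761) ; Δ = (-0.003588, -0.017391)
  [-5]  conj(Y_{7,-5})(Ω₁) = (-0.002371, -0.239708) ; Y_{7,-5}(Ω₂) = (0.322517, 0.233054) ; Δ = (0.055100, -0.077862)
  [-4]  conj(Y_{7,-4})(Ω₁) = (0.348715, 0.249165) ; Y_{7,-4}(Ω₂) = (0.309886, -0.292207) ; Δ = (0.180870, -0.024684)
  [-3]  conj(Y_{7,-3})(Ω₁) = (-0.409933, 0.135890) ; Y_{7,-3}(Ω₂) = (-0.057147, -0.089743) ; Δ = (0.035622, 0.029023)
  [-2]  conj(Y_{7,-2})(Ω₁) = (0.017659, -0.055091) ; Y_{7,-2}(Ω₂) = (0.295179, -0.117222) ; Δ = (-0.001245, -0.018332)
  [-1]  conj(Y_{7,-1})(Ω₁) = (-0.221636, -0.303790) ; Y_{7,-1}(Ω₂) = (-0.048722, -0.254697) ; Δ = (-0.066576, 0.071251)
  [+0]  conj(Y_{7,0})(Ω₁) = (0.182941, -0.000000) ; Y_{7,0}(Ω₂) = (0.248967, 0.000000) ; Δ = (0.045546, 0.000000)
  [+1]  conj(Y_{7,1})(Ω₁) = (0.221636, -0.303790) ; Y_{7,1}(Ω₂) = (0.048722, -0.254697) ; Δ = (-0.066576, -0.071251)
  [+2]  conj(Y_{7,2})(Ω₁) = (0.017659, 0.055091) ; Y_{7,2}(Ω₂) = (0.295179, 0.117222) ; Δ = (-0.001245, 0.018332)
  [+3]  conj(Y_{7,3})(Ω₁) = (0.409933, 0.135890) ; Y_{7,3}(Ω₂) = (0.057147, -0.089743) ; Δ = (0.035622, -0.029023)
  [+4]  conj(Y_{7,4})(Ω₁) = (0.348715, -0.249165) ; Y_{7,4}(Ω₂) = (0.309886, 0.292207) ; Δ = (0.180870, 0.024684)
  [+5]  conj(Y_{7,5})(Ω₁) = (0.002371, -0.239708) ; Y_{7,5}(Ω₂) = (-0.322517, 0.233054) ; Δ = (0.055100, 0.077862)
  [+6]  conj(Y_{7,6})(Ω₁) = (-0.068729, -0.051191) ; Y_{7,6}(Ω₂) = (-0.087645, -0.187761) ; Δ = (-0.003588, 0.017391)
  [+7]  conj(Y_{7,7})(Ω₁) = (-0.017433, 0.005399) ; Y_{7,7}(Ω₂) = (0.059143, -0.014958) ; Δ = (-0.000950, 0.000580)
Total Σ_m = (0.444012, 0.000000). Multiply by 0.837758: (0.371975, 0.000000). P_7(cos γ) = 0.371975

0.371975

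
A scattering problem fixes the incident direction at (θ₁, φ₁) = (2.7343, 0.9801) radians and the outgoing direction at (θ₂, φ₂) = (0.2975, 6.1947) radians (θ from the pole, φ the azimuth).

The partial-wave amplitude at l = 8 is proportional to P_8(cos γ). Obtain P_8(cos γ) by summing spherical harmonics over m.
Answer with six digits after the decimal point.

-0.130160

Term-by-term m-sum for l=8 (normalisation 4π/17 = 0.739198):
  term(m=-8) = -0.000000+0.000000i   from Y*(Ω₁)=+0.000004+0.000312i, Y(Ω₂)=+0.000021+0.000018i
  term(m=-7) = -0.000000-0.000001i   from Y*(Ω₁)=-0.002427-0.001582i, Y(Ω₂)=+0.000298+0.000213i
  term(m=-6) = +0.000051+0.000007i   from Y*(Ω₁)=+0.015583-0.006636i, Y(Ω₂)=+0.002618+0.001537i
  term(m=-5) = -0.000746+0.001023i   from Y*(Ω₁)=-0.013136+0.069008i, Y(Ω₂)=+0.016287+0.007716i
  term(m=-4) = -0.007037-0.015024i   from Y*(Ω₁)=-0.149881-0.147919i, Y(Ω₂)=+0.073902+0.027307i
  term(m=-3) = +0.108851+0.006994i   from Y*(Ω₁)=+0.429869-0.087717i, Y(Ω₂)=+0.239909+0.065225i
  term(m=-2) = -0.154650+0.243212i   from Y*(Ω₁)=-0.208908+0.509087i, Y(Ω₂)=+0.515580+0.092207i
  term(m=-1) = -0.050904-0.092691i   from Y*(Ω₁)=-0.102372-0.152665i, Y(Ω₂)=+0.573059+0.050840i
  term(m=+0) = +0.032790+0.000000i   from Y*(Ω₁)=-0.442162-0.000000i, Y(Ω₂)=-0.074158+0.000000i
  term(m=+1) = -0.050904+0.092691i   from Y*(Ω₁)=+0.102372-0.152665i, Y(Ω₂)=-0.573059+0.050840i
  term(m=+2) = -0.154650-0.243212i   from Y*(Ω₁)=-0.208908-0.509087i, Y(Ω₂)=+0.515580-0.092207i
  term(m=+3) = +0.108851-0.006994i   from Y*(Ω₁)=-0.429869-0.087717i, Y(Ω₂)=-0.239909+0.065225i
  term(m=+4) = -0.007037+0.015024i   from Y*(Ω₁)=-0.149881+0.147919i, Y(Ω₂)=+0.073902-0.027307i
  term(m=+5) = -0.000746-0.001023i   from Y*(Ω₁)=+0.013136+0.069008i, Y(Ω₂)=-0.016287+0.007716i
  term(m=+6) = +0.000051-0.000007i   from Y*(Ω₁)=+0.015583+0.006636i, Y(Ω₂)=+0.002618-0.001537i
  term(m=+7) = -0.000000+0.000001i   from Y*(Ω₁)=+0.002427-0.001582i, Y(Ω₂)=-0.000298+0.000213i
  term(m=+8) = -0.000000-0.000000i   from Y*(Ω₁)=+0.000004-0.000312i, Y(Ω₂)=+0.000021-0.000018i
Accumulated sum -0.176083+0.000000i; after 4π/(2l+1) scaling, -0.130160+0.000000i ⇒ P_8 = -0.130160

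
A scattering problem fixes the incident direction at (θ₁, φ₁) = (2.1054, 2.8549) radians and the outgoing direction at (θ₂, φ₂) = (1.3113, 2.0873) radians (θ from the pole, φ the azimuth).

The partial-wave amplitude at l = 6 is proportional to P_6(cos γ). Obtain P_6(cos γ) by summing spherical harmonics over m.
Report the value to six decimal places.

Addition theorem: P_6(cos γ) = (4π/13) Σ_m Y*_{lm}(Ω₁) Y_{lm}(Ω₂), m = −6…6:
  term(m=-6) = -0.008230-0.076779i   from Y*(Ω₁)=-0.029178-0.193900i, Y(Ω₂)=+0.393453+0.016760i
  term(m=-5) = +0.111746+0.093438i   from Y*(Ω₁)=+0.055061-0.398409i, Y(Ω₂)=-0.192095+0.307028i
  term(m=-4) = +0.031079-0.002216i   from Y*(Ω₁)=+0.149315-0.330776i, Y(Ω₂)=+0.040801+0.075541i
  term(m=-3) = +0.007014-0.007806i   from Y*(Ω₁)=-0.019933+0.023157i, Y(Ω₂)=-0.343357-0.007310i
  term(m=-2) = +0.000159+0.004470i   from Y*(Ω₁)=-0.293510+0.189535i, Y(Ω₂)=+0.006557-0.010994i
  term(m=-1) = +0.023722+0.022892i   from Y*(Ω₁)=-0.097697+0.028803i, Y(Ω₂)=-0.159838-0.281441i
  term(m=+0) = +0.012575+0.000000i   from Y*(Ω₁)=+0.322355-0.000000i, Y(Ω₂)=+0.039010+0.000000i
  term(m=+1) = +0.023722-0.022892i   from Y*(Ω₁)=+0.097697+0.028803i, Y(Ω₂)=+0.159838-0.281441i
  term(m=+2) = +0.000159-0.004470i   from Y*(Ω₁)=-0.293510-0.189535i, Y(Ω₂)=+0.006557+0.010994i
  term(m=+3) = +0.007014+0.007806i   from Y*(Ω₁)=+0.019933+0.023157i, Y(Ω₂)=+0.343357-0.007310i
  term(m=+4) = +0.031079+0.002216i   from Y*(Ω₁)=+0.149315+0.330776i, Y(Ω₂)=+0.040801-0.075541i
  term(m=+5) = +0.111746-0.093438i   from Y*(Ω₁)=-0.055061-0.398409i, Y(Ω₂)=+0.192095+0.307028i
  term(m=+6) = -0.008230+0.076779i   from Y*(Ω₁)=-0.029178+0.193900i, Y(Ω₂)=+0.393453-0.016760i
Σ over m = +0.343554+0.000000i; ×(4π/13) → +0.332094+0.000000i. Real part: 0.332094

0.332094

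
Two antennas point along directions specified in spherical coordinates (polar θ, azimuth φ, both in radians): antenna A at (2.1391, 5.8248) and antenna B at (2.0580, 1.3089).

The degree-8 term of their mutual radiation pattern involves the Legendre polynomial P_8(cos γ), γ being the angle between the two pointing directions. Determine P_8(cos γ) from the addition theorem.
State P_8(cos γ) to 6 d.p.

0.168491

Expand P_8 via completeness: Σ_{m} conj(Y_{8,m}) at Ω₁ times Y_{8,m} at Ω₂ —
  term(m=-8) = (-0.000028, -0.025143)   from Y*(Ω₁)=(-0.113523, 0.065829), Y(Ω₂)=(-0.095928, 0.165855)
  term(m=-7) = (0.133514, 0.026422)   from Y*(Ω₁)=(0.334444, -0.022476), Y(Ω₂)=(0.392131, 0.105356)
  term(m=-6) = (-0.070651, 0.170972)   from Y*(Ω₁)=(-0.417177, -0.172108), Y(Ω₂)=(0.000238, -0.409929)
  term(m=-5) = (-0.012280, -0.008193)   from Y*(Ω₁)=(0.165265, 0.188000), Y(Ω₂)=(-0.056975, 0.015237)
  term(m=-4) = (0.042252, -0.042299)   from Y*(Ω₁)=(0.047768, 0.177602), Y(Ω₂)=(-0.162431, -0.281591)
  term(m=-3) = (0.045852, 0.068560)   from Y*(Ω₁)=(0.068878, -0.347563), Y(Ω₂)=(-0.164649, 0.164553)
  term(m=-2) = (-0.001668, 0.000691)   from Y*(Ω₁)=(0.005018, -0.006546), Y(Ω₂)=(-0.189524, -0.109471)
  term(m=-1) = (-0.019044, -0.095672)   from Y*(Ω₁)=(-0.310792, 0.153357), Y(Ω₂)=(-0.072876, 0.271872)
  term(m=+0) = (-0.007954, 0.000000)   from Y*(Ω₁)=(0.044030, -0.000000), Y(Ω₂)=(-0.180658, 0.000000)
  term(m=+1) = (-0.019044, 0.095672)   from Y*(Ω₁)=(0.310792, 0.153357), Y(Ω₂)=(0.072876, 0.271872)
  term(m=+2) = (-0.001668, -0.000691)   from Y*(Ω₁)=(0.005018, 0.006546), Y(Ω₂)=(-0.189524, 0.109471)
  term(m=+3) = (0.045852, -0.068560)   from Y*(Ω₁)=(-0.068878, -0.347563), Y(Ω₂)=(0.164649, 0.164553)
  term(m=+4) = (0.042252, 0.042299)   from Y*(Ω₁)=(0.047768, -0.177602), Y(Ω₂)=(-0.162431, 0.281591)
  term(m=+5) = (-0.012280, 0.008193)   from Y*(Ω₁)=(-0.165265, 0.188000), Y(Ω₂)=(0.056975, 0.015237)
  term(m=+6) = (-0.070651, -0.170972)   from Y*(Ω₁)=(-0.417177, 0.172108), Y(Ω₂)=(0.000238, 0.409929)
  term(m=+7) = (0.133514, -0.026422)   from Y*(Ω₁)=(-0.334444, -0.022476), Y(Ω₂)=(-0.392131, 0.105356)
  term(m=+8) = (-0.000028, 0.025143)   from Y*(Ω₁)=(-0.113523, -0.065829), Y(Ω₂)=(-0.095928, -0.165855)
Σ over m = (0.227937, -0.000000); ×(4π/17) → (0.168491, -0.000000). Real part: 0.168491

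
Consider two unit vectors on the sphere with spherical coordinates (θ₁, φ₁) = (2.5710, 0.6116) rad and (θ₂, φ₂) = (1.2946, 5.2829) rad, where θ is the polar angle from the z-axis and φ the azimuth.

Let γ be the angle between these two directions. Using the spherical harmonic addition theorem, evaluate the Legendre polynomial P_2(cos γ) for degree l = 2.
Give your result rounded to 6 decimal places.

Term-by-term m-sum for l=2 (normalisation 4π/5 = 2.513274):
  m=-2: +0.038387+0.105953i × -0.148978+0.325034i = -0.040157-0.003307i  (running Σ = -0.040157-0.003307i)
  m=-1: -0.287516-0.201636i × +0.109464+0.170587i = +0.002924-0.071118i  (running Σ = -0.037233-0.074426i)
  m=0: +0.354745-0.000000i × -0.245030+0.000000i = -0.086923+0.000000i  (running Σ = -0.124156-0.074426i)
  m=1: +0.287516-0.201636i × -0.109464+0.170587i = +0.002924+0.071118i  (running Σ = -0.121232-0.003307i)
  m=2: +0.038387-0.105953i × -0.148978-0.325034i = -0.040157+0.003307i  (running Σ = -0.161389+0.000000i)
Σ over m = -0.161389+0.000000i; ×(4π/5) → -0.405616+0.000000i. Real part: -0.405616

-0.405616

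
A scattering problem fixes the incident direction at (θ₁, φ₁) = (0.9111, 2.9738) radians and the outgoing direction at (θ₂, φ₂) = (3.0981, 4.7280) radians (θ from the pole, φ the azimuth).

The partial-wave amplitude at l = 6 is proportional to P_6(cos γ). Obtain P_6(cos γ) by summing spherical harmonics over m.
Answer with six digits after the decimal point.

0.124945

Addition theorem: P_6(cos γ) = (4π/13) Σ_m Y*_{lm}(Ω₁) Y_{lm}(Ω₂), m = −6…6:
  [-6]  conj(Y_{6,-6})(Ω₁) = (0.062865, -0.099376) ; Y_{6,-6}(Ω₂) = (-0.000000, 0.000000) ; Δ = (-0.000000, 0.000000)
  [-5]  conj(Y_{6,-5})(Ω₁) = (-0.211126, 0.235048) ; Y_{6,-5}(Ω₂) = (-0.000000, -0.000000) ; Δ = (0.000000, 0.000000)
  [-4]  conj(Y_{6,-4})(Ω₁) = (0.341123, -0.270906) ; Y_{6,-4}(Ω₂) = (0.000013, -0.000001) ; Δ = (0.000004, -0.000004)
  [-3]  conj(Y_{6,-3})(Ω₁) = (-0.195273, 0.107536) ; Y_{6,-3}(Ω₂) = (0.000020, 0.000426) ; Δ = (-0.000050, -0.000081)
  [-2]  conj(Y_{6,-2})(Ω₁) = (-0.212212, 0.074015) ; Y_{6,-2}(Ω₂) = (-0.009791, 0.000306) ; Δ = (0.002055, -0.000790)
  [-1]  conj(Y_{6,-1})(Ω₁) = (0.317217, -0.053732) ; Y_{6,-1}(Ω₂) = (-0.002216, -0.141930) ; Δ = (-0.008329, -0.044903)
  [+0]  conj(Y_{6,0})(Ω₁) = (0.142322, -0.000000) ; Y_{6,0}(Ω₂) = (0.997004, 0.000000) ; Δ = (0.141896, 0.000000)
  [+1]  conj(Y_{6,1})(Ω₁) = (-0.317217, -0.053732) ; Y_{6,1}(Ω₂) = (0.002216, -0.141930) ; Δ = (-0.008329, 0.044903)
  [+2]  conj(Y_{6,2})(Ω₁) = (-0.212212, -0.074015) ; Y_{6,2}(Ω₂) = (-0.009791, -0.000306) ; Δ = (0.002055, 0.000790)
  [+3]  conj(Y_{6,3})(Ω₁) = (0.195273, 0.107536) ; Y_{6,3}(Ω₂) = (-0.000020, 0.000426) ; Δ = (-0.000050, 0.000081)
  [+4]  conj(Y_{6,4})(Ω₁) = (0.341123, 0.270906) ; Y_{6,4}(Ω₂) = (0.000013, 0.000001) ; Δ = (0.000004, 0.000004)
  [+5]  conj(Y_{6,5})(Ω₁) = (0.211126, 0.235048) ; Y_{6,5}(Ω₂) = (0.000000, -0.000000) ; Δ = (0.000000, -0.000000)
  [+6]  conj(Y_{6,6})(Ω₁) = (0.062865, 0.099376) ; Y_{6,6}(Ω₂) = (-0.000000, -0.000000) ; Δ = (-0.000000, -0.000000)
Total Σ_m = (0.129257, -0.000000). Multiply by 0.966644: (0.124945, -0.000000). P_6(cos γ) = 0.124945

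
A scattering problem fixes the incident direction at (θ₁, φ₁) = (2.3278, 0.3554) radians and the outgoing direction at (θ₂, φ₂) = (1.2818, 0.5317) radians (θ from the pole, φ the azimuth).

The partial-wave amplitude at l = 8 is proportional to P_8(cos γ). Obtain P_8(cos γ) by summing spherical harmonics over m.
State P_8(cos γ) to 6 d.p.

Term-by-term m-sum for l=8 (normalisation 4π/17 = 0.739198):
  m=-8: Y*=(-0.038399, 0.011811)  Y=(-0.162662, 0.329314)  product (0.002357, -0.014567)
  m=-7: Y*=(0.120514, -0.092338)  Y=(-0.365308, 0.239499)  product (-0.021910, 0.062595)
  m=-6: Y*=(-0.179621, 0.285482)  Y=(-0.063654, 0.003097)  product (0.010550, -0.018728)
  m=-5: Y*=(0.094537, -0.451947)  Y=(0.295860, 0.155193)  product (0.098109, -0.119042)
  m=-4: Y*=(0.044862, 0.298454)  Y=(0.102933, 0.165648)  product (-0.044821, 0.038152)
  m=-3: Y*=(0.065439, 0.118488)  Y=(-0.006103, -0.251063)  product (0.029349, -0.017153)
  m=-2: Y*=(-0.289653, -0.249368)  Y=(0.117149, -0.210720)  product (-0.086479, 0.031822)
  m=-1: Y*=(0.038629, 0.014338)  Y=(-0.180652, 0.106260)  product (-0.008502, 0.001515)
  m=+0: Y*=(0.367687, -0.000000)  Y=(-0.252410, 0.000000)  product (-0.092808, 0.000000)
  m=+1: Y*=(-0.038629, 0.014338)  Y=(0.180652, 0.106260)  product (-0.008502, -0.001515)
  m=+2: Y*=(-0.289653, 0.249368)  Y=(0.117149, 0.210720)  product (-0.086479, -0.031822)
  m=+3: Y*=(-0.065439, 0.118488)  Y=(0.006103, -0.251063)  product (0.029349, 0.017153)
  m=+4: Y*=(0.044862, -0.298454)  Y=(0.102933, -0.165648)  product (-0.044821, -0.038152)
  m=+5: Y*=(-0.094537, -0.451947)  Y=(-0.295860, 0.155193)  product (0.098109, 0.119042)
  m=+6: Y*=(-0.179621, -0.285482)  Y=(-0.063654, -0.003097)  product (0.010550, 0.018728)
  m=+7: Y*=(-0.120514, -0.092338)  Y=(0.365308, 0.239499)  product (-0.021910, -0.062595)
  m=+8: Y*=(-0.038399, -0.011811)  Y=(-0.162662, -0.329314)  product (0.002357, 0.014567)
Σ over m = (-0.135504, -0.000000); ×(4π/17) → (-0.100164, -0.000000). Real part: -0.100164

-0.100164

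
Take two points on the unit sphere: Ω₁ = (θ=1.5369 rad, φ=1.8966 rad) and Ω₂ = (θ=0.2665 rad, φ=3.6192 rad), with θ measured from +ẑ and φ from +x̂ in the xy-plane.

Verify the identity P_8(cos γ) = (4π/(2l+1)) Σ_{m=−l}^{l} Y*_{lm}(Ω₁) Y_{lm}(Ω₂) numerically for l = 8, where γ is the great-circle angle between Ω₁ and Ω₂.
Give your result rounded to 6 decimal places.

0.272940

Summing Y*_{l m}(θ₁,φ₁)·Y_{l m}(θ₂,φ₂) over m ∈ [−8, 8]; prefactor 4π/(2·8+1) = 0.739198:
  [-8]  conj(Y_{8,-8})(Ω₁) = -0.441331+0.261654i ; Y_{8,-8}(Ω₂) = -0.000009+0.000007i ; Δ = +0.000002-0.000006i
  [-7]  conj(Y_{8,-7})(Ω₁) = +0.052783+0.045353i ; Y_{8,-7}(Ω₂) = +0.000171-0.000035i ; Δ = +0.000011+0.000006i
  [-6]  conj(Y_{8,-6})(Ω₁) = -0.138120+0.341807i ; Y_{8,-6}(Ω₂) = -0.001566-0.000443i ; Δ = +0.000368-0.000474i
  [-5]  conj(Y_{8,-5})(Ω₁) = +0.081823+0.004769i ; Y_{8,-5}(Ω₂) = +0.007943+0.007452i ; Δ = +0.000614+0.000648i
  [-4]  conj(Y_{8,-4})(Ω₁) = +0.086582+0.315812i ; Y_{8,-4}(Ω₂) = -0.017944-0.050786i ; Δ = +0.014485-0.010064i
  [-3]  conj(Y_{8,-3})(Ω₁) = +0.072767-0.049079i ; Y_{8,-3}(Ω₂) = -0.026632+0.191796i ; Δ = +0.007475+0.015263i
  [-2]  conj(Y_{8,-2})(Ω₁) = +0.246506+0.188021i ; Y_{8,-2}(Ω₂) = +0.272838-0.385768i ; Δ = +0.139789-0.043795i
  [-1]  conj(Y_{8,-1})(Ω₁) = +0.028887-0.085505i ; Y_{8,-1}(Ω₂) = -0.567908+0.293934i ; Δ = +0.008727+0.057050i
  [+0]  conj(Y_{8,0})(Ω₁) = +0.304970-0.000000i ; Y_{8,0}(Ω₂) = +0.086220+0.000000i ; Δ = +0.026295+0.000000i
  [+1]  conj(Y_{8,1})(Ω₁) = -0.028887-0.085505i ; Y_{8,1}(Ω₂) = +0.567908+0.293934i ; Δ = +0.008727-0.057050i
  [+2]  conj(Y_{8,2})(Ω₁) = +0.246506-0.188021i ; Y_{8,2}(Ω₂) = +0.272838+0.385768i ; Δ = +0.139789+0.043795i
  [+3]  conj(Y_{8,3})(Ω₁) = -0.072767-0.049079i ; Y_{8,3}(Ω₂) = +0.026632+0.191796i ; Δ = +0.007475-0.015263i
  [+4]  conj(Y_{8,4})(Ω₁) = +0.086582-0.315812i ; Y_{8,4}(Ω₂) = -0.017944+0.050786i ; Δ = +0.014485+0.010064i
  [+5]  conj(Y_{8,5})(Ω₁) = -0.081823+0.004769i ; Y_{8,5}(Ω₂) = -0.007943+0.007452i ; Δ = +0.000614-0.000648i
  [+6]  conj(Y_{8,6})(Ω₁) = -0.138120-0.341807i ; Y_{8,6}(Ω₂) = -0.001566+0.000443i ; Δ = +0.000368+0.000474i
  [+7]  conj(Y_{8,7})(Ω₁) = -0.052783+0.045353i ; Y_{8,7}(Ω₂) = -0.000171-0.000035i ; Δ = +0.000011-0.000006i
  [+8]  conj(Y_{8,8})(Ω₁) = -0.441331-0.261654i ; Y_{8,8}(Ω₂) = -0.000009-0.000007i ; Δ = +0.000002+0.000006i
Σ over m = +0.369238+0.000000i; ×(4π/17) → +0.272940+0.000000i. Real part: 0.272940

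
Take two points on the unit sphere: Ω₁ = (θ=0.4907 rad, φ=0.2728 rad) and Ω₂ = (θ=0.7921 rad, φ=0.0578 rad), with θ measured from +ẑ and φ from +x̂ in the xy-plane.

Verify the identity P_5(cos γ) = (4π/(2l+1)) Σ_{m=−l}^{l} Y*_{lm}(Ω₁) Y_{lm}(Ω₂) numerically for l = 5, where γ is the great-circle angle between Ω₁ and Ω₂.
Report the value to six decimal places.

0.344347

Expand P_5 via completeness: Σ_{m} conj(Y_{5,m}) at Ω₁ times Y_{5,m} at Ω₂ —
  [-5]  conj(Y_{5,-5})(Ω₁) = 0.00221 + 0.01056j ; Y_{5,-5}(Ω₂) = 0.08131 - 0.02417j ; Δ = 0.00044 + 0.00080j
  [-4]  conj(Y_{5,-4})(Ω₁) = 0.02946 + 0.05664j ; Y_{5,-4}(Ω₂) = 0.25763 - 0.06065j ; Δ = 0.01102 + 0.01280j
  [-3]  conj(Y_{5,-3})(Ω₁) = 0.14848 + 0.15862j ; Y_{5,-3}(Ω₂) = 0.42276 - 0.07405j ; Δ = 0.07452 + 0.05606j
  [-2]  conj(Y_{5,-2})(Ω₁) = 0.37847 + 0.22976j ; Y_{5,-2}(Ω₂) = 0.28751 - 0.03339j ; Δ = 0.11649 + 0.05342j
  [-1]  conj(Y_{5,-1})(Ω₁) = 0.40954 + 0.11458j ; Y_{5,-1}(Ω₂) = -0.18117 + 0.01048j ; Δ = -0.07540 - 0.01646j
  [+0]  conj(Y_{5,0})(Ω₁) = -0.13710 + 0.00000j ; Y_{5,0}(Ω₂) = -0.34501 + 0.00000j ; Δ = 0.04730 + 0.00000j
  [+1]  conj(Y_{5,1})(Ω₁) = -0.40954 + 0.11458j ; Y_{5,1}(Ω₂) = 0.18117 + 0.01048j ; Δ = -0.07540 + 0.01646j
  [+2]  conj(Y_{5,2})(Ω₁) = 0.37847 - 0.22976j ; Y_{5,2}(Ω₂) = 0.28751 + 0.03339j ; Δ = 0.11649 - 0.05342j
  [+3]  conj(Y_{5,3})(Ω₁) = -0.14848 + 0.15862j ; Y_{5,3}(Ω₂) = -0.42276 - 0.07405j ; Δ = 0.07452 - 0.05606j
  [+4]  conj(Y_{5,4})(Ω₁) = 0.02946 - 0.05664j ; Y_{5,4}(Ω₂) = 0.25763 + 0.06065j ; Δ = 0.01102 - 0.01280j
  [+5]  conj(Y_{5,5})(Ω₁) = -0.00221 + 0.01056j ; Y_{5,5}(Ω₂) = -0.08131 - 0.02417j ; Δ = 0.00044 - 0.00080j
Accumulated sum 0.30143 - 0.00000j; after 4π/(2l+1) scaling, 0.34435 - 0.00000j ⇒ P_5 = 0.344347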